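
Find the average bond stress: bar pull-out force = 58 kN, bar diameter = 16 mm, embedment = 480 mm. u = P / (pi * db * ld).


u = P / (pi * db * ld)
= 58 * 1000 / (pi * 16 * 480)
= 2.404 MPa

2.404


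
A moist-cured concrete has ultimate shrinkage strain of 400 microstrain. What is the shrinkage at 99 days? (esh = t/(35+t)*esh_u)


esh(99) = 99 / (35 + 99) * 400
= 99 / 134 * 400
= 295.5 microstrain

295.5


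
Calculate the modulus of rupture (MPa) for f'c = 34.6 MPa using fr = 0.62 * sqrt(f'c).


fr = 0.62 * sqrt(34.6)
= 3.647 MPa

3.647


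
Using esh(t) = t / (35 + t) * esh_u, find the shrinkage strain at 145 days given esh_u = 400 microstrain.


esh(145) = 145 / (35 + 145) * 400
= 145 / 180 * 400
= 322.2 microstrain

322.2


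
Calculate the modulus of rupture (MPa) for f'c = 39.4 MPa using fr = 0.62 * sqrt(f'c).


fr = 0.62 * sqrt(39.4)
= 3.892 MPa

3.892


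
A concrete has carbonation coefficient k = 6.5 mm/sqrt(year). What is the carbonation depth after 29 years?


depth = k * sqrt(t)
= 6.5 * sqrt(29)
= 35.0 mm

35.0


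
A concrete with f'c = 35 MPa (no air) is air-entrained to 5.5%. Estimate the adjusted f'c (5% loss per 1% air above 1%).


Strength loss = (5.5 - 1) * 5 = 22.5%
f'c = 35 * (1 - 22.5/100)
= 27.12 MPa

27.12


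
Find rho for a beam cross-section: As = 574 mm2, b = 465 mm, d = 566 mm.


rho = As / (b * d)
= 574 / (465 * 566)
= 0.0022

0.0022


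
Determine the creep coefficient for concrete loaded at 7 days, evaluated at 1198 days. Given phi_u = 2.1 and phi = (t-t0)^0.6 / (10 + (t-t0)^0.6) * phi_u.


dt = 1198 - 7 = 1191
phi = 1191^0.6 / (10 + 1191^0.6) * 2.1
= 1.838

1.838


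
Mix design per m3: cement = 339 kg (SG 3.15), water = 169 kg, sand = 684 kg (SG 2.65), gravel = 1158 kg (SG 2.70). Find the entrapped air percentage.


Vol cement = 339 / (3.15 * 1000) = 0.107619 m3
Vol water = 169 / 1000 = 0.169 m3
Vol sand = 684 / (2.65 * 1000) = 0.258113 m3
Vol gravel = 1158 / (2.70 * 1000) = 0.428889 m3
Total solid + water volume = 0.963621 m3
Air = (1 - 0.963621) * 100 = 3.64%

3.64


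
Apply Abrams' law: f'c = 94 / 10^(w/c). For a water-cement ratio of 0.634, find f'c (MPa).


f'c = 94 / 10^0.634
= 94 / 4.305
= 21.83 MPa

21.83


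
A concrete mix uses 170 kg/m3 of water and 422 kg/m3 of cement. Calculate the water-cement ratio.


w/c = water / cement
w/c = 170 / 422 = 0.403

0.403


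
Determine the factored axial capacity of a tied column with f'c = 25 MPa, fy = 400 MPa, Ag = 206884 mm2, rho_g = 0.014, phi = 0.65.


Ast = rho * Ag = 0.014 * 206884 = 2896.376 mm2
phi*Pn = 0.65 * 0.80 * (0.85 * 25 * (206884 - 2896.376) + 400 * 2896.376) / 1000
= 2856.51 kN

2856.51


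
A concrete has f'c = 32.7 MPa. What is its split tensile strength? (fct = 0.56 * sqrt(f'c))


fct = 0.56 * sqrt(32.7)
= 0.56 * 5.718
= 3.202 MPa

3.202


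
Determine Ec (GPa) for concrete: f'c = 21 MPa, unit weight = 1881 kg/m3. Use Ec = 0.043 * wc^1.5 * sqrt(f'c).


Ec = 0.043 * 1881^1.5 * sqrt(21) / 1000
= 16.08 GPa

16.08


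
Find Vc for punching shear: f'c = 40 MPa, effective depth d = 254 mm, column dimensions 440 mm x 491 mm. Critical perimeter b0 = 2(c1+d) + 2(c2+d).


b0 = 2*(440 + 254) + 2*(491 + 254) = 2878 mm
Vc = 0.33 * sqrt(40) * 2878 * 254 / 1000
= 1525.7 kN

1525.7


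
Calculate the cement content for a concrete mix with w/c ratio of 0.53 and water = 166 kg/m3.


Cement = water / (w/c)
= 166 / 0.53
= 313.2 kg/m3

313.2


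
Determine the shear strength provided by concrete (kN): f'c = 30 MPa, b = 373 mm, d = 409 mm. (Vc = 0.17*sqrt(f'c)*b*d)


Vc = 0.17 * sqrt(30) * 373 * 409 / 1000
= 142.05 kN

142.05


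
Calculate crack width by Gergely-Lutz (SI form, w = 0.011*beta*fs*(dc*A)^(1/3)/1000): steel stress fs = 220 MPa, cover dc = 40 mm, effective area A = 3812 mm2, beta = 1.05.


w = 0.011 * beta * fs * (dc * A)^(1/3) / 1000
= 0.011 * 1.05 * 220 * (40 * 3812)^(1/3) / 1000
= 0.136 mm

0.136


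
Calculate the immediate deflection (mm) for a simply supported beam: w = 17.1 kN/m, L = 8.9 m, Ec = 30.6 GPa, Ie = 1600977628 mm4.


Convert: L = 8.9 m = 8900 mm, Ec = 30.6 GPa = 30600 MPa
delta = 5 * 17.1 * 8900^4 / (384 * 30600 * 1600977628)
= 28.52 mm

28.52


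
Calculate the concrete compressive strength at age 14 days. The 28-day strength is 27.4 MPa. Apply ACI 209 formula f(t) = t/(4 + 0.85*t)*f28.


f(14) = 14 / (4 + 0.85 * 14) * 27.4
= 14 / 15.9 * 27.4
= 24.13 MPa

24.13


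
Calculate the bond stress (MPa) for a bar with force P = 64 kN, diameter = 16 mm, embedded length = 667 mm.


u = P / (pi * db * ld)
= 64 * 1000 / (pi * 16 * 667)
= 1.909 MPa

1.909


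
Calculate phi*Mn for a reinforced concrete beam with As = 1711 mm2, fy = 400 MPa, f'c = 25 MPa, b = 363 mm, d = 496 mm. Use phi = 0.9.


a = As * fy / (0.85 * f'c * b)
= 1711 * 400 / (0.85 * 25 * 363)
= 88.7247 mm
Mn = As * fy * (d - a/2) / 10^6
= 309.1008 kN-m
phi*Mn = 0.9 * 309.1008 = 278.19 kN-m

278.19


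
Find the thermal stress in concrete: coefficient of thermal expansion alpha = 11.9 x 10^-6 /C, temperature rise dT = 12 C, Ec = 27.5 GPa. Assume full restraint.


sigma = alpha * dT * Ec
= 11.9e-6 * 12 * 27.5 * 1000
= 3.927 MPa

3.927


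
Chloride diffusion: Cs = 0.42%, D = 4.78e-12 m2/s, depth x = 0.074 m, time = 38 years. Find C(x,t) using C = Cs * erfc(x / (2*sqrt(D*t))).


t_seconds = 38 * 365.25 * 24 * 3600 = 1199188800.0 s
arg = 0.074 / (2 * sqrt(4.78e-12 * 1199188800.0))
= 0.4887
erfc(0.4887) = 0.4895
C = 0.42 * 0.4895 = 0.2056%

0.2056


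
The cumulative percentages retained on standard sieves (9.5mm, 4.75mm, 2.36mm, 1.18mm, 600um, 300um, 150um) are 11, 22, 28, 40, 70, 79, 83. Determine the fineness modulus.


FM = sum(cumulative % retained) / 100
= 333 / 100
= 3.33

3.33


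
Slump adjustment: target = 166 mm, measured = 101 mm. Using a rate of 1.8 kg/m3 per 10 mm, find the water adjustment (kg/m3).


Difference = 166 - 101 = 65 mm
Water adjustment = 65 * 1.8 / 10 = 11.7 kg/m3

11.7


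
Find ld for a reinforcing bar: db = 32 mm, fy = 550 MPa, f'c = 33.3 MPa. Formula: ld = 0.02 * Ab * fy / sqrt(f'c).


Ab = pi * 32^2 / 4 = 804.248 mm2
ld = 0.02 * 804.248 * 550 / sqrt(33.3)
= 1533.1 mm

1533.1


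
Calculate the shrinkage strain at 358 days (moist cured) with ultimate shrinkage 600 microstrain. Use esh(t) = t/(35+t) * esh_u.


esh(358) = 358 / (35 + 358) * 600
= 358 / 393 * 600
= 546.6 microstrain

546.6


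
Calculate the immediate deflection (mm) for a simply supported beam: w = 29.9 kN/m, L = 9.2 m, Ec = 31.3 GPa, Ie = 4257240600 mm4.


Convert: L = 9.2 m = 9200 mm, Ec = 31.3 GPa = 31300 MPa
delta = 5 * 29.9 * 9200^4 / (384 * 31300 * 4257240600)
= 20.93 mm

20.93


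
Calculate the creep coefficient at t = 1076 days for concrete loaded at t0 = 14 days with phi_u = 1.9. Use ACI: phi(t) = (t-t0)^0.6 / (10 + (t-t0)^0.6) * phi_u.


dt = 1076 - 14 = 1062
phi = 1062^0.6 / (10 + 1062^0.6) * 1.9
= 1.648

1.648


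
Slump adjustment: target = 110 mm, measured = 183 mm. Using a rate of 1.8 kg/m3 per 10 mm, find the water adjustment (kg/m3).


Difference = 110 - 183 = -73 mm
Water adjustment = -73 * 1.8 / 10 = -13.1 kg/m3

-13.1


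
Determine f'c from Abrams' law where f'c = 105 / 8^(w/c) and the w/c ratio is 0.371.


f'c = 105 / 8^0.371
= 105 / 2.163
= 48.54 MPa

48.54


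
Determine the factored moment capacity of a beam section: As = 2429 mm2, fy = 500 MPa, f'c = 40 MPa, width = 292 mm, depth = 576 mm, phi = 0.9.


a = As * fy / (0.85 * f'c * b)
= 2429 * 500 / (0.85 * 40 * 292)
= 122.3308 mm
Mn = As * fy * (d - a/2) / 10^6
= 625.2666 kN-m
phi*Mn = 0.9 * 625.2666 = 562.74 kN-m

562.74


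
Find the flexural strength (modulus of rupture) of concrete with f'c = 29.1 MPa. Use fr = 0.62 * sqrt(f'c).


fr = 0.62 * sqrt(29.1)
= 3.345 MPa

3.345


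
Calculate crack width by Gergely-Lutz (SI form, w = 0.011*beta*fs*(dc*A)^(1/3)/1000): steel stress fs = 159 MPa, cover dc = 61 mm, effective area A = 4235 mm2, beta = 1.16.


w = 0.011 * beta * fs * (dc * A)^(1/3) / 1000
= 0.011 * 1.16 * 159 * (61 * 4235)^(1/3) / 1000
= 0.129 mm

0.129


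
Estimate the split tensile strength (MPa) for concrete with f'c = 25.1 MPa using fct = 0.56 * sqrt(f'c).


fct = 0.56 * sqrt(25.1)
= 0.56 * 5.01
= 2.806 MPa

2.806


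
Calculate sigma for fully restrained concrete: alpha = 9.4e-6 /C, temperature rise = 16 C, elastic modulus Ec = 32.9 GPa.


sigma = alpha * dT * Ec
= 9.4e-6 * 16 * 32.9 * 1000
= 4.948 MPa

4.948


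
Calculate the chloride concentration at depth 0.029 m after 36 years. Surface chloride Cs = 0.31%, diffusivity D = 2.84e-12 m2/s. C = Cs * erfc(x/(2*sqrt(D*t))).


t_seconds = 36 * 365.25 * 24 * 3600 = 1136073600.0 s
arg = 0.029 / (2 * sqrt(2.84e-12 * 1136073600.0))
= 0.2553
erfc(0.2553) = 0.7181
C = 0.31 * 0.7181 = 0.2226%

0.2226


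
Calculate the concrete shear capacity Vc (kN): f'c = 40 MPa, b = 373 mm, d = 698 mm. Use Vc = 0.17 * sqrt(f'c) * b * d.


Vc = 0.17 * sqrt(40) * 373 * 698 / 1000
= 279.93 kN

279.93


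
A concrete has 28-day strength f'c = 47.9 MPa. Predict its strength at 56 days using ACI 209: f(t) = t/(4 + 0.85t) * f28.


f(56) = 56 / (4 + 0.85 * 56) * 47.9
= 56 / 51.6 * 47.9
= 51.98 MPa

51.98


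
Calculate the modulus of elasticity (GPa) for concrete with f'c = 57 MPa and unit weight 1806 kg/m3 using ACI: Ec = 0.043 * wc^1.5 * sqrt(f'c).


Ec = 0.043 * 1806^1.5 * sqrt(57) / 1000
= 24.92 GPa

24.92


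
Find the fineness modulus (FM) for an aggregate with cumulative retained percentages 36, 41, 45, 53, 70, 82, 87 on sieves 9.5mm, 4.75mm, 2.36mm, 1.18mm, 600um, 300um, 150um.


FM = sum(cumulative % retained) / 100
= 414 / 100
= 4.14

4.14


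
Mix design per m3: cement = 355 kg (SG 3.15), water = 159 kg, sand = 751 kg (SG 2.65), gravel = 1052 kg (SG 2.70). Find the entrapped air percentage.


Vol cement = 355 / (3.15 * 1000) = 0.112698 m3
Vol water = 159 / 1000 = 0.159 m3
Vol sand = 751 / (2.65 * 1000) = 0.283396 m3
Vol gravel = 1052 / (2.70 * 1000) = 0.38963 m3
Total solid + water volume = 0.944724 m3
Air = (1 - 0.944724) * 100 = 5.53%

5.53


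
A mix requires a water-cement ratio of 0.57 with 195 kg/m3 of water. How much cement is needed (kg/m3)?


Cement = water / (w/c)
= 195 / 0.57
= 342.1 kg/m3

342.1


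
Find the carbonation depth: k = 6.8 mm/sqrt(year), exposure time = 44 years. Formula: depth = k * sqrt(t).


depth = k * sqrt(t)
= 6.8 * sqrt(44)
= 45.11 mm

45.11


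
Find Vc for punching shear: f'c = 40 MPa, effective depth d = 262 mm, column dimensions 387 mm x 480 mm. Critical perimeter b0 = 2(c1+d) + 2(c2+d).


b0 = 2*(387 + 262) + 2*(480 + 262) = 2782 mm
Vc = 0.33 * sqrt(40) * 2782 * 262 / 1000
= 1521.26 kN

1521.26


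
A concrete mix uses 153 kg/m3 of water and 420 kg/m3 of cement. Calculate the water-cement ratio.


w/c = water / cement
w/c = 153 / 420 = 0.364

0.364


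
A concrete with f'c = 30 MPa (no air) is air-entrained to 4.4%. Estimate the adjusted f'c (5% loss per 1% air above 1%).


Strength loss = (4.4 - 1) * 5 = 17.0%
f'c = 30 * (1 - 17.0/100)
= 24.9 MPa

24.9


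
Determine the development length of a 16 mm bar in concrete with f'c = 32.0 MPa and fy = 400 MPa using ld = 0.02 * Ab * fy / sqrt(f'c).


Ab = pi * 16^2 / 4 = 201.062 mm2
ld = 0.02 * 201.062 * 400 / sqrt(32.0)
= 284.3 mm

284.3


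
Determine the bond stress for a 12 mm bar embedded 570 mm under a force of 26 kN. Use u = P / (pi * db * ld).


u = P / (pi * db * ld)
= 26 * 1000 / (pi * 12 * 570)
= 1.21 MPa

1.21


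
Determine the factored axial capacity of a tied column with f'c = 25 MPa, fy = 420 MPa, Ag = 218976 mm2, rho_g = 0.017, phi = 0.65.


Ast = rho * Ag = 0.017 * 218976 = 3722.592 mm2
phi*Pn = 0.65 * 0.80 * (0.85 * 25 * (218976 - 3722.592) + 420 * 3722.592) / 1000
= 3191.56 kN

3191.56


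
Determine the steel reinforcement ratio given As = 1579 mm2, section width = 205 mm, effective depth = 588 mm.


rho = As / (b * d)
= 1579 / (205 * 588)
= 0.0131

0.0131


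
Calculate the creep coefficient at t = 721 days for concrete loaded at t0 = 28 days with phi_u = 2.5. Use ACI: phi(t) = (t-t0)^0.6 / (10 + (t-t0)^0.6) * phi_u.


dt = 721 - 28 = 693
phi = 693^0.6 / (10 + 693^0.6) * 2.5
= 2.088

2.088


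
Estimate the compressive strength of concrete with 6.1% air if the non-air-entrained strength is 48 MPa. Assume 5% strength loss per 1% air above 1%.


Strength loss = (6.1 - 1) * 5 = 25.5%
f'c = 48 * (1 - 25.5/100)
= 35.76 MPa

35.76


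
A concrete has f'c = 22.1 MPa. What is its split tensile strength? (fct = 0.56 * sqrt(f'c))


fct = 0.56 * sqrt(22.1)
= 0.56 * 4.701
= 2.633 MPa

2.633


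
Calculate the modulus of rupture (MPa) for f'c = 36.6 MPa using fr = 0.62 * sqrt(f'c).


fr = 0.62 * sqrt(36.6)
= 3.751 MPa

3.751


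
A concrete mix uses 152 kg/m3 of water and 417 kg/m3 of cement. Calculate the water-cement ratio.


w/c = water / cement
w/c = 152 / 417 = 0.365

0.365


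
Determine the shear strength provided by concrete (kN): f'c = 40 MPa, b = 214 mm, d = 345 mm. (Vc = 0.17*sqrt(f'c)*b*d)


Vc = 0.17 * sqrt(40) * 214 * 345 / 1000
= 79.38 kN

79.38


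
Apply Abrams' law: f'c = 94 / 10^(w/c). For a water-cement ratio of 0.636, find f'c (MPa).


f'c = 94 / 10^0.636
= 94 / 4.325
= 21.73 MPa

21.73


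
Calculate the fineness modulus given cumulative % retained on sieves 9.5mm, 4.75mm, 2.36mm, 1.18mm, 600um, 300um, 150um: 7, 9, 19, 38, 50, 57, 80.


FM = sum(cumulative % retained) / 100
= 260 / 100
= 2.6

2.6


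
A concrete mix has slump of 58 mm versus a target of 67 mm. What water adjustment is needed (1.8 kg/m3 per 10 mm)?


Difference = 67 - 58 = 9 mm
Water adjustment = 9 * 1.8 / 10 = 1.6 kg/m3

1.6


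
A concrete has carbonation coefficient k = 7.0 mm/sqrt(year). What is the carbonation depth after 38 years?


depth = k * sqrt(t)
= 7.0 * sqrt(38)
= 43.15 mm

43.15


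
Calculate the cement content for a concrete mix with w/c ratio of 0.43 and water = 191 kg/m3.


Cement = water / (w/c)
= 191 / 0.43
= 444.2 kg/m3

444.2


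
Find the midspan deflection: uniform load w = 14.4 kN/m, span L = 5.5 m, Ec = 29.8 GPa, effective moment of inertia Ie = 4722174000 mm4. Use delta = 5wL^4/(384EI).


Convert: L = 5.5 m = 5500 mm, Ec = 29.8 GPa = 29800 MPa
delta = 5 * 14.4 * 5500^4 / (384 * 29800 * 4722174000)
= 1.22 mm

1.22


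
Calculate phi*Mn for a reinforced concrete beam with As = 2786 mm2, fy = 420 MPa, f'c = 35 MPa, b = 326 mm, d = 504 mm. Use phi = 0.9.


a = As * fy / (0.85 * f'c * b)
= 2786 * 420 / (0.85 * 35 * 326)
= 120.6496 mm
Mn = As * fy * (d - a/2) / 10^6
= 519.1532 kN-m
phi*Mn = 0.9 * 519.1532 = 467.24 kN-m

467.24


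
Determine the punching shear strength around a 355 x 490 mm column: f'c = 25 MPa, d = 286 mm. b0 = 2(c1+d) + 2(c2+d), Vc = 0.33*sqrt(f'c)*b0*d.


b0 = 2*(355 + 286) + 2*(490 + 286) = 2834 mm
Vc = 0.33 * sqrt(25) * 2834 * 286 / 1000
= 1337.36 kN

1337.36


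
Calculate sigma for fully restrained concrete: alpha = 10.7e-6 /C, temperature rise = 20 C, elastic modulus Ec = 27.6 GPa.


sigma = alpha * dT * Ec
= 10.7e-6 * 20 * 27.6 * 1000
= 5.906 MPa

5.906


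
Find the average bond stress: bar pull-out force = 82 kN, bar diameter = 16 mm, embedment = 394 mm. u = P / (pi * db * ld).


u = P / (pi * db * ld)
= 82 * 1000 / (pi * 16 * 394)
= 4.14 MPa

4.14


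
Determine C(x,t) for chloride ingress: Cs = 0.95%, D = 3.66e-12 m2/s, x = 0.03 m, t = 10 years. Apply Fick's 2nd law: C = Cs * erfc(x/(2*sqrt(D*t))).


t_seconds = 10 * 365.25 * 24 * 3600 = 315576000.0 s
arg = 0.03 / (2 * sqrt(3.66e-12 * 315576000.0))
= 0.4414
erfc(0.4414) = 0.5325
C = 0.95 * 0.5325 = 0.5059%

0.5059


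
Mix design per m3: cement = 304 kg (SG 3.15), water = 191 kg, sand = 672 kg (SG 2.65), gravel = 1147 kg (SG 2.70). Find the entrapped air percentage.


Vol cement = 304 / (3.15 * 1000) = 0.096508 m3
Vol water = 191 / 1000 = 0.191 m3
Vol sand = 672 / (2.65 * 1000) = 0.253585 m3
Vol gravel = 1147 / (2.70 * 1000) = 0.424815 m3
Total solid + water volume = 0.965908 m3
Air = (1 - 0.965908) * 100 = 3.41%

3.41


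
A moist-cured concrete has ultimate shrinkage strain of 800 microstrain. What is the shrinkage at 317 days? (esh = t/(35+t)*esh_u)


esh(317) = 317 / (35 + 317) * 800
= 317 / 352 * 800
= 720.5 microstrain

720.5


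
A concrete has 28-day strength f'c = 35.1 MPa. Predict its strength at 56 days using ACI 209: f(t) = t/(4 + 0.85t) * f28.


f(56) = 56 / (4 + 0.85 * 56) * 35.1
= 56 / 51.6 * 35.1
= 38.09 MPa

38.09


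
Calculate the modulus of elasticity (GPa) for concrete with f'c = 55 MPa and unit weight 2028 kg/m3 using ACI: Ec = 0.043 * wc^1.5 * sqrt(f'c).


Ec = 0.043 * 2028^1.5 * sqrt(55) / 1000
= 29.12 GPa

29.12


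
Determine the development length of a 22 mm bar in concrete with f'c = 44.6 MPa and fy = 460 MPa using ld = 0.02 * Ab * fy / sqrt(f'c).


Ab = pi * 22^2 / 4 = 380.133 mm2
ld = 0.02 * 380.133 * 460 / sqrt(44.6)
= 523.7 mm

523.7


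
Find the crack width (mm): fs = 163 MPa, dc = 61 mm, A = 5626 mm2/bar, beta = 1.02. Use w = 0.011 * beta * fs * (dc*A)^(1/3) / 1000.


w = 0.011 * beta * fs * (dc * A)^(1/3) / 1000
= 0.011 * 1.02 * 163 * (61 * 5626)^(1/3) / 1000
= 0.128 mm

0.128


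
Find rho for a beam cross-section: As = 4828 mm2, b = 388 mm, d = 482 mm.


rho = As / (b * d)
= 4828 / (388 * 482)
= 0.0258

0.0258


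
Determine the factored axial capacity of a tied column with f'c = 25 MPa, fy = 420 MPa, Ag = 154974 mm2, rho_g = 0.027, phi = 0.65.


Ast = rho * Ag = 0.027 * 154974 = 4184.298 mm2
phi*Pn = 0.65 * 0.80 * (0.85 * 25 * (154974 - 4184.298) + 420 * 4184.298) / 1000
= 2580.08 kN

2580.08


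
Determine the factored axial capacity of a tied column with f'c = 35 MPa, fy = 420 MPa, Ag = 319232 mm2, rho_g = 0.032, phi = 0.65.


Ast = rho * Ag = 0.032 * 319232 = 10215.424 mm2
phi*Pn = 0.65 * 0.80 * (0.85 * 35 * (319232 - 10215.424) + 420 * 10215.424) / 1000
= 7011.54 kN

7011.54


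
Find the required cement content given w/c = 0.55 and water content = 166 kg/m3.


Cement = water / (w/c)
= 166 / 0.55
= 301.8 kg/m3

301.8


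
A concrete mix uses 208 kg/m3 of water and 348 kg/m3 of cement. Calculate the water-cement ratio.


w/c = water / cement
w/c = 208 / 348 = 0.598

0.598


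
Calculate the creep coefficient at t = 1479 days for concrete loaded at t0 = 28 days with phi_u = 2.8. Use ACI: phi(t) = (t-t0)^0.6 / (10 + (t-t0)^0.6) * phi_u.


dt = 1479 - 28 = 1451
phi = 1451^0.6 / (10 + 1451^0.6) * 2.8
= 2.485

2.485


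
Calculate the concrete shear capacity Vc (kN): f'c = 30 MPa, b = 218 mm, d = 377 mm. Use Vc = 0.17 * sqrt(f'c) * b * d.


Vc = 0.17 * sqrt(30) * 218 * 377 / 1000
= 76.53 kN

76.53


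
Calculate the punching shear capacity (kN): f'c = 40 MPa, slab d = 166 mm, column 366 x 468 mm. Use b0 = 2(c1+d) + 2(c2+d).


b0 = 2*(366 + 166) + 2*(468 + 166) = 2332 mm
Vc = 0.33 * sqrt(40) * 2332 * 166 / 1000
= 807.94 kN

807.94


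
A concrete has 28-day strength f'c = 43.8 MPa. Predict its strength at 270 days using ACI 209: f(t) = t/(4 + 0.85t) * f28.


f(270) = 270 / (4 + 0.85 * 270) * 43.8
= 270 / 233.5 * 43.8
= 50.65 MPa

50.65


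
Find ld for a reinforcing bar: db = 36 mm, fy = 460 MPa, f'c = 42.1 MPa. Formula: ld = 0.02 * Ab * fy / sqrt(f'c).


Ab = pi * 36^2 / 4 = 1017.876 mm2
ld = 0.02 * 1017.876 * 460 / sqrt(42.1)
= 1443.3 mm

1443.3


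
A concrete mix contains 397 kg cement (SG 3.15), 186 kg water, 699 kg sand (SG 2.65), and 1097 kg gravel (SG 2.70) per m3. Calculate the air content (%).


Vol cement = 397 / (3.15 * 1000) = 0.126032 m3
Vol water = 186 / 1000 = 0.186 m3
Vol sand = 699 / (2.65 * 1000) = 0.263774 m3
Vol gravel = 1097 / (2.70 * 1000) = 0.406296 m3
Total solid + water volume = 0.982102 m3
Air = (1 - 0.982102) * 100 = 1.79%

1.79


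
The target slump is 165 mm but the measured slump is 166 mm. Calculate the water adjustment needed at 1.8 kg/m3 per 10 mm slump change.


Difference = 165 - 166 = -1 mm
Water adjustment = -1 * 1.8 / 10 = -0.2 kg/m3

-0.2


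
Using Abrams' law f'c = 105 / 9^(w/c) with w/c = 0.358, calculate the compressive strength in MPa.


f'c = 105 / 9^0.358
= 105 / 2.196
= 47.82 MPa

47.82


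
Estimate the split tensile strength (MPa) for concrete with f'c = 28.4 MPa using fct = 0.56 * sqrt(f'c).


fct = 0.56 * sqrt(28.4)
= 0.56 * 5.329
= 2.984 MPa

2.984


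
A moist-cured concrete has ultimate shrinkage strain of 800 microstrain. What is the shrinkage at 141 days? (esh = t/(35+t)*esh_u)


esh(141) = 141 / (35 + 141) * 800
= 141 / 176 * 800
= 640.9 microstrain

640.9


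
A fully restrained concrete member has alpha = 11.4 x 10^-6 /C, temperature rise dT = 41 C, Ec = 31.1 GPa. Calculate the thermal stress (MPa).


sigma = alpha * dT * Ec
= 11.4e-6 * 41 * 31.1 * 1000
= 14.536 MPa

14.536


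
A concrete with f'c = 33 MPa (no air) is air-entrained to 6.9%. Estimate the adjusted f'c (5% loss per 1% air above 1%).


Strength loss = (6.9 - 1) * 5 = 29.5%
f'c = 33 * (1 - 29.5/100)
= 23.27 MPa

23.27


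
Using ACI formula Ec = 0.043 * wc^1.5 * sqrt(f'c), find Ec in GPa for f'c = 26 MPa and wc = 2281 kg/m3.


Ec = 0.043 * 2281^1.5 * sqrt(26) / 1000
= 23.89 GPa

23.89


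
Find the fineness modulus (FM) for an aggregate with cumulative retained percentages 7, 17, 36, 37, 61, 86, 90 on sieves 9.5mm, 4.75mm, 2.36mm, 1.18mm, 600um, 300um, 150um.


FM = sum(cumulative % retained) / 100
= 334 / 100
= 3.34

3.34


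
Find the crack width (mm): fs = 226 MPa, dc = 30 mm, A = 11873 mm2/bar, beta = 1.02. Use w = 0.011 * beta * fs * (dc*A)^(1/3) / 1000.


w = 0.011 * beta * fs * (dc * A)^(1/3) / 1000
= 0.011 * 1.02 * 226 * (30 * 11873)^(1/3) / 1000
= 0.18 mm

0.18


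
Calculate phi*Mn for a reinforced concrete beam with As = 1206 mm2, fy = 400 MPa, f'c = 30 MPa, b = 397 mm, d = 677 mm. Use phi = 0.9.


a = As * fy / (0.85 * f'c * b)
= 1206 * 400 / (0.85 * 30 * 397)
= 47.6515 mm
Mn = As * fy * (d - a/2) / 10^6
= 315.0913 kN-m
phi*Mn = 0.9 * 315.0913 = 283.58 kN-m

283.58


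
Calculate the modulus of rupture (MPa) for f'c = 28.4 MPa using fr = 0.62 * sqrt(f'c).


fr = 0.62 * sqrt(28.4)
= 3.304 MPa

3.304


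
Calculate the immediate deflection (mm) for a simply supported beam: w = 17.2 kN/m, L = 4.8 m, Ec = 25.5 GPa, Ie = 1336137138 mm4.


Convert: L = 4.8 m = 4800 mm, Ec = 25.5 GPa = 25500 MPa
delta = 5 * 17.2 * 4800^4 / (384 * 25500 * 1336137138)
= 3.49 mm

3.49


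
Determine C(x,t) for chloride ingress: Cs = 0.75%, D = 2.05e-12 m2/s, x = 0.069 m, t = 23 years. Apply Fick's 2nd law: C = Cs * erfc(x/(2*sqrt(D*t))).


t_seconds = 23 * 365.25 * 24 * 3600 = 725824800.0 s
arg = 0.069 / (2 * sqrt(2.05e-12 * 725824800.0))
= 0.8944
erfc(0.8944) = 0.2059
C = 0.75 * 0.2059 = 0.1544%

0.1544


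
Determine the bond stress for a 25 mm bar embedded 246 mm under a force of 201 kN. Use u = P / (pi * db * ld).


u = P / (pi * db * ld)
= 201 * 1000 / (pi * 25 * 246)
= 10.403 MPa

10.403


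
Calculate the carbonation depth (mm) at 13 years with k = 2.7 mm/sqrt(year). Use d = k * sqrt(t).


depth = k * sqrt(t)
= 2.7 * sqrt(13)
= 9.73 mm

9.73


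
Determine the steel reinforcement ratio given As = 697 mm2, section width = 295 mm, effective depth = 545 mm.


rho = As / (b * d)
= 697 / (295 * 545)
= 0.0043

0.0043


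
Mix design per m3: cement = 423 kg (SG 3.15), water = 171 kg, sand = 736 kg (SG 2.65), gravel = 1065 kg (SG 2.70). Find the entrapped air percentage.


Vol cement = 423 / (3.15 * 1000) = 0.134286 m3
Vol water = 171 / 1000 = 0.171 m3
Vol sand = 736 / (2.65 * 1000) = 0.277736 m3
Vol gravel = 1065 / (2.70 * 1000) = 0.394444 m3
Total solid + water volume = 0.977466 m3
Air = (1 - 0.977466) * 100 = 2.25%

2.25


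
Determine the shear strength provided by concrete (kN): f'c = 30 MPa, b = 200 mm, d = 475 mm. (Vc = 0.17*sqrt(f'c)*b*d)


Vc = 0.17 * sqrt(30) * 200 * 475 / 1000
= 88.46 kN

88.46


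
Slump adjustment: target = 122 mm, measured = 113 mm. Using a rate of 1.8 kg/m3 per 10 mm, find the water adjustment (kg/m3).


Difference = 122 - 113 = 9 mm
Water adjustment = 9 * 1.8 / 10 = 1.6 kg/m3

1.6


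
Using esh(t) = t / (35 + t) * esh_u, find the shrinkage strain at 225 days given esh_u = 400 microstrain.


esh(225) = 225 / (35 + 225) * 400
= 225 / 260 * 400
= 346.2 microstrain

346.2


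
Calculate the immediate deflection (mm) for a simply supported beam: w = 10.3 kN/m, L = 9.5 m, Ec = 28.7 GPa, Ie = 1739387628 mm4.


Convert: L = 9.5 m = 9500 mm, Ec = 28.7 GPa = 28700 MPa
delta = 5 * 10.3 * 9500^4 / (384 * 28700 * 1739387628)
= 21.88 mm

21.88


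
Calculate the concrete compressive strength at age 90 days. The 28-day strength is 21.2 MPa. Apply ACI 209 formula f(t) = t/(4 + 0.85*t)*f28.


f(90) = 90 / (4 + 0.85 * 90) * 21.2
= 90 / 80.5 * 21.2
= 23.7 MPa

23.7


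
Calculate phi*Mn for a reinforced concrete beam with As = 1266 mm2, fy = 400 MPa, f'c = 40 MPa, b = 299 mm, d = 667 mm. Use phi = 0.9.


a = As * fy / (0.85 * f'c * b)
= 1266 * 400 / (0.85 * 40 * 299)
= 49.8131 mm
Mn = As * fy * (d - a/2) / 10^6
= 325.1561 kN-m
phi*Mn = 0.9 * 325.1561 = 292.64 kN-m

292.64


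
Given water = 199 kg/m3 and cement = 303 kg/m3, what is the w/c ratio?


w/c = water / cement
w/c = 199 / 303 = 0.657

0.657


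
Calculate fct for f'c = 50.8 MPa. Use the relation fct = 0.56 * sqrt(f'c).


fct = 0.56 * sqrt(50.8)
= 0.56 * 7.127
= 3.991 MPa

3.991


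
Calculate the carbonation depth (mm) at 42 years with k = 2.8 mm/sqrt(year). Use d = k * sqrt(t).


depth = k * sqrt(t)
= 2.8 * sqrt(42)
= 18.15 mm

18.15


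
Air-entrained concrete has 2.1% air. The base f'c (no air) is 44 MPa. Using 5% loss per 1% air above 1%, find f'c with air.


Strength loss = (2.1 - 1) * 5 = 5.5%
f'c = 44 * (1 - 5.5/100)
= 41.58 MPa

41.58


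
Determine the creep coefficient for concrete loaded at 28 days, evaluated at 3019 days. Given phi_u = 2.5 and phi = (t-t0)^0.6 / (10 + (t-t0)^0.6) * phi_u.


dt = 3019 - 28 = 2991
phi = 2991^0.6 / (10 + 2991^0.6) * 2.5
= 2.31

2.31


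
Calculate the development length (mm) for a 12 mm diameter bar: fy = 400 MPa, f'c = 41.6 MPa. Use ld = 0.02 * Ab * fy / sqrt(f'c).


Ab = pi * 12^2 / 4 = 113.097 mm2
ld = 0.02 * 113.097 * 400 / sqrt(41.6)
= 140.3 mm

140.3


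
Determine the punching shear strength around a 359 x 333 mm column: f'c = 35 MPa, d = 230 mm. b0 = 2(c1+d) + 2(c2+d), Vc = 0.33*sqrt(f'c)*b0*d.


b0 = 2*(359 + 230) + 2*(333 + 230) = 2304 mm
Vc = 0.33 * sqrt(35) * 2304 * 230 / 1000
= 1034.57 kN

1034.57


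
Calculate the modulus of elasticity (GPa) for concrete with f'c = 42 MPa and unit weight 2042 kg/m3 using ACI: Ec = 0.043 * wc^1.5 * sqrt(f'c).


Ec = 0.043 * 2042^1.5 * sqrt(42) / 1000
= 25.71 GPa

25.71


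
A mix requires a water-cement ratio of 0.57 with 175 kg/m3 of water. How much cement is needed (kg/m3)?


Cement = water / (w/c)
= 175 / 0.57
= 307.0 kg/m3

307.0


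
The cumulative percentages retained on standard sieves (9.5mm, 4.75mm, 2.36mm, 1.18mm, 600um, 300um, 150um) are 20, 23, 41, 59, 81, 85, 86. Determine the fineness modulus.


FM = sum(cumulative % retained) / 100
= 395 / 100
= 3.95

3.95


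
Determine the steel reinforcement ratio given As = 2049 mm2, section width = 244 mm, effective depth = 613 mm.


rho = As / (b * d)
= 2049 / (244 * 613)
= 0.0137

0.0137


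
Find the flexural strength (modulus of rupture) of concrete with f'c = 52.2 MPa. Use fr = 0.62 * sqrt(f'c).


fr = 0.62 * sqrt(52.2)
= 4.479 MPa

4.479


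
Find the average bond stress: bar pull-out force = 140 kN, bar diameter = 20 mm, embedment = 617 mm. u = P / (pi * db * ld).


u = P / (pi * db * ld)
= 140 * 1000 / (pi * 20 * 617)
= 3.611 MPa

3.611


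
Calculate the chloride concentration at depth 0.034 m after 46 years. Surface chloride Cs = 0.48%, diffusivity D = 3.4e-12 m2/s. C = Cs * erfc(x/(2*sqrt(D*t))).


t_seconds = 46 * 365.25 * 24 * 3600 = 1451649600.0 s
arg = 0.034 / (2 * sqrt(3.4e-12 * 1451649600.0))
= 0.242
erfc(0.242) = 0.7322
C = 0.48 * 0.7322 = 0.3515%

0.3515


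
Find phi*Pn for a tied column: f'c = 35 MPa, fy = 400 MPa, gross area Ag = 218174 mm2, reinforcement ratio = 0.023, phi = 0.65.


Ast = rho * Ag = 0.023 * 218174 = 5018.002 mm2
phi*Pn = 0.65 * 0.80 * (0.85 * 35 * (218174 - 5018.002) + 400 * 5018.002) / 1000
= 4341.27 kN

4341.27


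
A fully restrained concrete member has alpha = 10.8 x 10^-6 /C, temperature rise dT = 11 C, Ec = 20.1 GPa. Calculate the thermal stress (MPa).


sigma = alpha * dT * Ec
= 10.8e-6 * 11 * 20.1 * 1000
= 2.388 MPa

2.388


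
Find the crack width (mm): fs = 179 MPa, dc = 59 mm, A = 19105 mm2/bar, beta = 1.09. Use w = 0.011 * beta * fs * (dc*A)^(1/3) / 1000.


w = 0.011 * beta * fs * (dc * A)^(1/3) / 1000
= 0.011 * 1.09 * 179 * (59 * 19105)^(1/3) / 1000
= 0.223 mm

0.223


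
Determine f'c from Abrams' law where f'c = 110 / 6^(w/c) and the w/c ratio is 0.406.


f'c = 110 / 6^0.406
= 110 / 2.07
= 53.15 MPa

53.15


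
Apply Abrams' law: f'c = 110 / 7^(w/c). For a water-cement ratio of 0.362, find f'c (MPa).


f'c = 110 / 7^0.362
= 110 / 2.023
= 54.38 MPa

54.38


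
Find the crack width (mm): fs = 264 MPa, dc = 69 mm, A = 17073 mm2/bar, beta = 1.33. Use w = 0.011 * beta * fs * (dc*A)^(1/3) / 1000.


w = 0.011 * beta * fs * (dc * A)^(1/3) / 1000
= 0.011 * 1.33 * 264 * (69 * 17073)^(1/3) / 1000
= 0.408 mm

0.408


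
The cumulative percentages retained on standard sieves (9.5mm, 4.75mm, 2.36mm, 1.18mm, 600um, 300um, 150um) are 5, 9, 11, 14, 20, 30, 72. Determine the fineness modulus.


FM = sum(cumulative % retained) / 100
= 161 / 100
= 1.61

1.61


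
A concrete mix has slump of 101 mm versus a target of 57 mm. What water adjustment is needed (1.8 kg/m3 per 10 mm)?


Difference = 57 - 101 = -44 mm
Water adjustment = -44 * 1.8 / 10 = -7.9 kg/m3

-7.9


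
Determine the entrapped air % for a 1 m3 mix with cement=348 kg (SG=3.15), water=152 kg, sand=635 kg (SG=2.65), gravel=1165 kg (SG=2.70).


Vol cement = 348 / (3.15 * 1000) = 0.110476 m3
Vol water = 152 / 1000 = 0.152 m3
Vol sand = 635 / (2.65 * 1000) = 0.239623 m3
Vol gravel = 1165 / (2.70 * 1000) = 0.431481 m3
Total solid + water volume = 0.93358 m3
Air = (1 - 0.93358) * 100 = 6.64%

6.64


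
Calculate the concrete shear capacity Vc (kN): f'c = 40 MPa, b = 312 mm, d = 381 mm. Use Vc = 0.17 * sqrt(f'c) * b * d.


Vc = 0.17 * sqrt(40) * 312 * 381 / 1000
= 127.81 kN

127.81


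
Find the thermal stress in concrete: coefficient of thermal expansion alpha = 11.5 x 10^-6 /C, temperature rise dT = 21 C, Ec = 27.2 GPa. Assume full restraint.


sigma = alpha * dT * Ec
= 11.5e-6 * 21 * 27.2 * 1000
= 6.569 MPa

6.569


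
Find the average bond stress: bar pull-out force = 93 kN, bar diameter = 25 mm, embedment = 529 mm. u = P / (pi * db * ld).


u = P / (pi * db * ld)
= 93 * 1000 / (pi * 25 * 529)
= 2.238 MPa

2.238


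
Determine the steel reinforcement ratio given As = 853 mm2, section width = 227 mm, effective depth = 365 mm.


rho = As / (b * d)
= 853 / (227 * 365)
= 0.0103

0.0103


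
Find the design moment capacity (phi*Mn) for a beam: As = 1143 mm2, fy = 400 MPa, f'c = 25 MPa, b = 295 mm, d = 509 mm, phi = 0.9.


a = As * fy / (0.85 * f'c * b)
= 1143 * 400 / (0.85 * 25 * 295)
= 72.9332 mm
Mn = As * fy * (d - a/2) / 10^6
= 216.0423 kN-m
phi*Mn = 0.9 * 216.0423 = 194.44 kN-m

194.44


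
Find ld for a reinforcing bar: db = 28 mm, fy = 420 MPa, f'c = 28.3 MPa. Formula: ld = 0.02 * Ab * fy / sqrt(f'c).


Ab = pi * 28^2 / 4 = 615.752 mm2
ld = 0.02 * 615.752 * 420 / sqrt(28.3)
= 972.3 mm

972.3


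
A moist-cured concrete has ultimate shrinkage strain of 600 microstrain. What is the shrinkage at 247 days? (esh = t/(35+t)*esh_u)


esh(247) = 247 / (35 + 247) * 600
= 247 / 282 * 600
= 525.5 microstrain

525.5


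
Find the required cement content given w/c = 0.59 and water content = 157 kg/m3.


Cement = water / (w/c)
= 157 / 0.59
= 266.1 kg/m3

266.1


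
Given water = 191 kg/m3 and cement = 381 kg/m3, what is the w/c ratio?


w/c = water / cement
w/c = 191 / 381 = 0.501

0.501


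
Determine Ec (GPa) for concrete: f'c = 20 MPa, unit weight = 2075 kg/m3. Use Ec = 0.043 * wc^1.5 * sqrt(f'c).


Ec = 0.043 * 2075^1.5 * sqrt(20) / 1000
= 18.18 GPa

18.18


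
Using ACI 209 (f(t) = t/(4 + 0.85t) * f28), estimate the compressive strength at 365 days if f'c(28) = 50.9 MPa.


f(365) = 365 / (4 + 0.85 * 365) * 50.9
= 365 / 314.25 * 50.9
= 59.12 MPa

59.12


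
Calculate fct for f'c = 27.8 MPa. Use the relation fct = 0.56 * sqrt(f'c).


fct = 0.56 * sqrt(27.8)
= 0.56 * 5.273
= 2.953 MPa

2.953


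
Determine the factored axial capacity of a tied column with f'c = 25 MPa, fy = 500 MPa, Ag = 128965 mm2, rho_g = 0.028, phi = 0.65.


Ast = rho * Ag = 0.028 * 128965 = 3611.02 mm2
phi*Pn = 0.65 * 0.80 * (0.85 * 25 * (128965 - 3611.02) + 500 * 3611.02) / 1000
= 2324.03 kN

2324.03


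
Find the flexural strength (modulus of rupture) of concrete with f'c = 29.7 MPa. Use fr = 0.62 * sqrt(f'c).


fr = 0.62 * sqrt(29.7)
= 3.379 MPa

3.379


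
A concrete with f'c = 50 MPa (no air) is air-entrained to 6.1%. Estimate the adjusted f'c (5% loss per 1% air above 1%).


Strength loss = (6.1 - 1) * 5 = 25.5%
f'c = 50 * (1 - 25.5/100)
= 37.25 MPa

37.25


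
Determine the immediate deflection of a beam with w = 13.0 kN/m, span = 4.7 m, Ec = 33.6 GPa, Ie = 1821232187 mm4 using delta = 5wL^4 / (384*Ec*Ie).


Convert: L = 4.7 m = 4700 mm, Ec = 33.6 GPa = 33600 MPa
delta = 5 * 13.0 * 4700^4 / (384 * 33600 * 1821232187)
= 1.35 mm

1.35


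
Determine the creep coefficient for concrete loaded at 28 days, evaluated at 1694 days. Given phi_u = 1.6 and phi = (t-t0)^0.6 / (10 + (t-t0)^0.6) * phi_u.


dt = 1694 - 28 = 1666
phi = 1666^0.6 / (10 + 1666^0.6) * 1.6
= 1.433

1.433


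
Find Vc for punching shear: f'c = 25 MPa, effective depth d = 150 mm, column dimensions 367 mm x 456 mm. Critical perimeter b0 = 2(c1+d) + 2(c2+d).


b0 = 2*(367 + 150) + 2*(456 + 150) = 2246 mm
Vc = 0.33 * sqrt(25) * 2246 * 150 / 1000
= 555.88 kN

555.88


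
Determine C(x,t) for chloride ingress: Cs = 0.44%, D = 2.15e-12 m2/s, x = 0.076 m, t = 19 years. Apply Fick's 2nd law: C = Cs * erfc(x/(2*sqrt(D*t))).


t_seconds = 19 * 365.25 * 24 * 3600 = 599594400.0 s
arg = 0.076 / (2 * sqrt(2.15e-12 * 599594400.0))
= 1.0584
erfc(1.0584) = 0.1345
C = 0.44 * 0.1345 = 0.0592%

0.0592


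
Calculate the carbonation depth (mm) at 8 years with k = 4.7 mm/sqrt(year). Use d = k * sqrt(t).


depth = k * sqrt(t)
= 4.7 * sqrt(8)
= 13.29 mm

13.29


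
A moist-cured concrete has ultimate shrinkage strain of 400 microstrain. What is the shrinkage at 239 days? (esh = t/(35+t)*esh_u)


esh(239) = 239 / (35 + 239) * 400
= 239 / 274 * 400
= 348.9 microstrain

348.9


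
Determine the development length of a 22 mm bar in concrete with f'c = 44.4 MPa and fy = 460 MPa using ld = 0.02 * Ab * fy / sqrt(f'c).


Ab = pi * 22^2 / 4 = 380.133 mm2
ld = 0.02 * 380.133 * 460 / sqrt(44.4)
= 524.8 mm

524.8


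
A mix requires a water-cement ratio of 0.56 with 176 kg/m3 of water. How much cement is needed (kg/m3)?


Cement = water / (w/c)
= 176 / 0.56
= 314.3 kg/m3

314.3


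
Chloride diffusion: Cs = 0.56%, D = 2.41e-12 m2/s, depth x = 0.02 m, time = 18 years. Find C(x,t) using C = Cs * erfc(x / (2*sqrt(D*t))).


t_seconds = 18 * 365.25 * 24 * 3600 = 568036800.0 s
arg = 0.02 / (2 * sqrt(2.41e-12 * 568036800.0))
= 0.2703
erfc(0.2703) = 0.7023
C = 0.56 * 0.7023 = 0.3933%

0.3933


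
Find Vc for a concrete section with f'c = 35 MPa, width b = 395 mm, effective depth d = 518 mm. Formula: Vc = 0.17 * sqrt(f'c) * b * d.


Vc = 0.17 * sqrt(35) * 395 * 518 / 1000
= 205.78 kN

205.78


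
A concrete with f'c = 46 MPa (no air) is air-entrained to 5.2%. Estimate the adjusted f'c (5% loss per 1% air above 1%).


Strength loss = (5.2 - 1) * 5 = 21.0%
f'c = 46 * (1 - 21.0/100)
= 36.34 MPa

36.34


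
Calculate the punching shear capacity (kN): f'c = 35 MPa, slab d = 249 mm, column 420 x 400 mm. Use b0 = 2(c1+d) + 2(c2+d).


b0 = 2*(420 + 249) + 2*(400 + 249) = 2636 mm
Vc = 0.33 * sqrt(35) * 2636 * 249 / 1000
= 1281.42 kN

1281.42


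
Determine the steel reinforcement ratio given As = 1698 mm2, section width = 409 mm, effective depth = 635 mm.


rho = As / (b * d)
= 1698 / (409 * 635)
= 0.0065

0.0065


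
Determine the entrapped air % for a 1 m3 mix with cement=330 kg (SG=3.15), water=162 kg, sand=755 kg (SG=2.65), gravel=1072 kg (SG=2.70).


Vol cement = 330 / (3.15 * 1000) = 0.104762 m3
Vol water = 162 / 1000 = 0.162 m3
Vol sand = 755 / (2.65 * 1000) = 0.284906 m3
Vol gravel = 1072 / (2.70 * 1000) = 0.397037 m3
Total solid + water volume = 0.948705 m3
Air = (1 - 0.948705) * 100 = 5.13%

5.13


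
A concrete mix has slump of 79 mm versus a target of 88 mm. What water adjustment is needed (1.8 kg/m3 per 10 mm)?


Difference = 88 - 79 = 9 mm
Water adjustment = 9 * 1.8 / 10 = 1.6 kg/m3

1.6


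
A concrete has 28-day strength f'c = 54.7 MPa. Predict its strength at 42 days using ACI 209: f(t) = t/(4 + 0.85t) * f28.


f(42) = 42 / (4 + 0.85 * 42) * 54.7
= 42 / 39.7 * 54.7
= 57.87 MPa

57.87


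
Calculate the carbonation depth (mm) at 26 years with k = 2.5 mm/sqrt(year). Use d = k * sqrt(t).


depth = k * sqrt(t)
= 2.5 * sqrt(26)
= 12.75 mm

12.75


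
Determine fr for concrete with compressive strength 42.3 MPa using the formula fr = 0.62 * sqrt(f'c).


fr = 0.62 * sqrt(42.3)
= 4.032 MPa

4.032


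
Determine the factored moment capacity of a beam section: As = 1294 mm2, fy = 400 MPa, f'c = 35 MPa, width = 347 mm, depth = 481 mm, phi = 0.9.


a = As * fy / (0.85 * f'c * b)
= 1294 * 400 / (0.85 * 35 * 347)
= 50.1392 mm
Mn = As * fy * (d - a/2) / 10^6
= 235.9896 kN-m
phi*Mn = 0.9 * 235.9896 = 212.39 kN-m

212.39


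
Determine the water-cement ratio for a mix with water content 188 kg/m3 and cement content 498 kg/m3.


w/c = water / cement
w/c = 188 / 498 = 0.378

0.378


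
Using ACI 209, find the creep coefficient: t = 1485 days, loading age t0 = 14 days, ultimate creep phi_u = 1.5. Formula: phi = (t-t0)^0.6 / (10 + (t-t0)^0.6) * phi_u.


dt = 1485 - 14 = 1471
phi = 1471^0.6 / (10 + 1471^0.6) * 1.5
= 1.332

1.332


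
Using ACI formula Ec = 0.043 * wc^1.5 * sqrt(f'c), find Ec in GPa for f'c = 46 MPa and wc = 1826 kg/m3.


Ec = 0.043 * 1826^1.5 * sqrt(46) / 1000
= 22.76 GPa

22.76


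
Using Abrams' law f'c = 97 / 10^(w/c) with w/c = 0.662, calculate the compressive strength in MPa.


f'c = 97 / 10^0.662
= 97 / 4.592
= 21.12 MPa

21.12


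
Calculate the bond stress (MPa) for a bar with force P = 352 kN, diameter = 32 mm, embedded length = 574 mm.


u = P / (pi * db * ld)
= 352 * 1000 / (pi * 32 * 574)
= 6.1 MPa

6.1


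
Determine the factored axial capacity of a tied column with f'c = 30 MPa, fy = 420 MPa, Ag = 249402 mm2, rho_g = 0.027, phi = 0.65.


Ast = rho * Ag = 0.027 * 249402 = 6733.854 mm2
phi*Pn = 0.65 * 0.80 * (0.85 * 30 * (249402 - 6733.854) + 420 * 6733.854) / 1000
= 4688.45 kN

4688.45


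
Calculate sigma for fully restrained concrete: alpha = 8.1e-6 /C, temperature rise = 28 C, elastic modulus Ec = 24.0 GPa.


sigma = alpha * dT * Ec
= 8.1e-6 * 28 * 24.0 * 1000
= 5.443 MPa

5.443


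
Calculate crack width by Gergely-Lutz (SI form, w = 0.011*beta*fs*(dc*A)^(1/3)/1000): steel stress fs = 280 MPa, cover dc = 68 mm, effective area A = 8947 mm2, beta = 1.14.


w = 0.011 * beta * fs * (dc * A)^(1/3) / 1000
= 0.011 * 1.14 * 280 * (68 * 8947)^(1/3) / 1000
= 0.298 mm

0.298
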